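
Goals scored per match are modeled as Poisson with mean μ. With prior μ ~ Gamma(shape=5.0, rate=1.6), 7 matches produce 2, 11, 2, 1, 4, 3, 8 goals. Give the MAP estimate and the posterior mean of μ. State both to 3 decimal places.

Σ counts = 31. Posterior: Gamma(shape = 5.0+31 = 36.0, rate = 1.6+7 = 8.6).
Mode = (α−1)/β = 35.0/8.6 = 4.070.
Mean = α/β = 36.0/8.6 = 4.186.
Mean > mode: the posterior has a right tail.

MAP = 4.070; posterior mean = 4.186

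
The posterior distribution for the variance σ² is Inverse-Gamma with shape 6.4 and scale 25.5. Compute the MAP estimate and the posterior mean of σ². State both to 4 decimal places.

MAP = 3.4459; posterior mean = 4.7222

Mode = β/(α+1) = 25.5/7.4 = 3.4459.
Mean = β/(α−1) = 25.5/5.4 = 4.7222.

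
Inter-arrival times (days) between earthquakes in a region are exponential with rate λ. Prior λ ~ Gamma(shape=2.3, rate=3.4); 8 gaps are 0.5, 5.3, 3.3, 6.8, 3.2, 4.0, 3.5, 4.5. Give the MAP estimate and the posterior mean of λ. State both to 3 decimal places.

λ_MAP = 0.270, E[λ|data] = 0.299

Σ times = 31.1. Posterior: Gamma(shape = 2.3+8 = 10.3, rate = 3.4+31.1 = 34.5).
Mode = (α−1)/β = 9.3/34.5 = 0.270.
Mean = α/β = 10.3/34.5 = 0.299.
The posterior is right-skewed, so the mean exceeds the mode.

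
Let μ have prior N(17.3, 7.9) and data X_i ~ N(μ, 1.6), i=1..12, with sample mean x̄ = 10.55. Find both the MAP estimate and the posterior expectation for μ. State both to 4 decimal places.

Posterior for μ is Normal. Precision-weighted mean: (1/7.9·17.3 + 12/1.6·10.55) / (1/7.9 + 12/1.6) = 10.6620.
A Normal posterior is symmetric, so mode = mean.

MAP = 10.6620; posterior mean = 10.6620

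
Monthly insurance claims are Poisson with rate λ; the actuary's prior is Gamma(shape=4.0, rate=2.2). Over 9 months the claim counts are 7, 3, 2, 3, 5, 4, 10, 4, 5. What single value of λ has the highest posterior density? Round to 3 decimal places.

Σ counts = 43. Posterior: Gamma(shape = 4.0+43 = 47.0, rate = 2.2+9 = 11.2).
Mode = (α−1)/β = 46.0/11.2 = 4.107.
Mean = α/β = 47.0/11.2 = 4.196.
This is the posterior mode — the MAP estimate.

4.107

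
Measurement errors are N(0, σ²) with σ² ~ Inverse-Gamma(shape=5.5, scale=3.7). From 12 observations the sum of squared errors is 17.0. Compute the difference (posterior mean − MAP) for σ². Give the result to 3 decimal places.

Posterior: Inverse-Gamma(shape = 5.5+12/2 = 11.5, scale = 3.7+17.0/2 = 12.2).
Mode = β/(α+1) = 12.2/12.5 = 0.976.
Mean = β/(α−1) = 12.2/10.5 = 1.162.
Difference = 1.162 − 0.976 = 0.186.
The posterior is right-skewed, so the mean exceeds the mode.

0.186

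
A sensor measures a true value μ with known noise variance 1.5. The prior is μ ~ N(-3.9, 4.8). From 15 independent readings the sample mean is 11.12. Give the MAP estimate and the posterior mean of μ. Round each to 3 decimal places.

Posterior for μ is Normal. Precision-weighted mean: (1/4.8·-3.9 + 15/1.5·11.12) / (1/4.8 + 15/1.5) = 10.813.
A Normal posterior is symmetric, so mode = mean.

MAP = 10.813, posterior mean = 10.813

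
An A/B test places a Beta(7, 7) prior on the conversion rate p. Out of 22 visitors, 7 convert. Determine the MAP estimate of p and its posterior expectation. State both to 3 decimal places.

Posterior: Beta(7+7, 7+15) = Beta(14, 22).
Mode = (14−1)/(14+22−2) = 13/34 = 0.382.
Mean = 14/(14+22) = 14/36 = 0.389.

p_MAP = 0.382, E[p|data] = 0.389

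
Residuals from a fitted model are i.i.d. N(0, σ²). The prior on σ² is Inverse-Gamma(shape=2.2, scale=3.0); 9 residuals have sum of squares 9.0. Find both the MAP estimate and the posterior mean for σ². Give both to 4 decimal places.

MAP: 0.9740. Posterior mean: 1.3158.

Posterior: Inverse-Gamma(shape = 2.2+9/2 = 6.7, scale = 3.0+9.0/2 = 7.5).
Mode = β/(α+1) = 7.5/7.7 = 0.9740.
Mean = β/(α−1) = 7.5/5.7 = 1.3158.
Right-skewed posterior ⇒ mode < mean.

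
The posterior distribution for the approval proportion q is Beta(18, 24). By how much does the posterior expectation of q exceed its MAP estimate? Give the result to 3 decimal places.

0.004

Mode = (18−1)/(18+24−2) = 17/40 = 0.425.
Mean = 18/(18+24) = 18/42 = 0.429.
Difference = 0.429 − 0.425 = 0.004.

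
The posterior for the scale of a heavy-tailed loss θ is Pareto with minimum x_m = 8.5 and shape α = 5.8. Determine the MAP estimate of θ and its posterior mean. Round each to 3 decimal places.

θ_MAP = 8.500, E[θ|data] = 10.271

The Pareto density is strictly decreasing on [x_m, ∞), so the mode is x_m = 8.500.
Mean = α·x_m/(α−1) = 5.8·8.5/4.8 = 10.271.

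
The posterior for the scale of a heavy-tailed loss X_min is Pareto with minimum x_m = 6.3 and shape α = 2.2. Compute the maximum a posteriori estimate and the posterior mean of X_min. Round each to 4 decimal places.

MAP: 6.3000. Posterior mean: 11.5500.

The Pareto density is strictly decreasing on [x_m, ∞), so the mode is x_m = 6.3000.
Mean = α·x_m/(α−1) = 2.2·6.3/1.2 = 11.5500.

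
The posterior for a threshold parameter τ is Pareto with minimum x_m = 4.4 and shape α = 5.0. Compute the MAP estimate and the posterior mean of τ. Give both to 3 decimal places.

MAP: 4.400. Posterior mean: 5.500.

The Pareto density is strictly decreasing on [x_m, ∞), so the mode is x_m = 4.400.
Mean = α·x_m/(α−1) = 5.0·4.4/4.0 = 5.500.
The posterior is right-skewed, so the mean exceeds the mode.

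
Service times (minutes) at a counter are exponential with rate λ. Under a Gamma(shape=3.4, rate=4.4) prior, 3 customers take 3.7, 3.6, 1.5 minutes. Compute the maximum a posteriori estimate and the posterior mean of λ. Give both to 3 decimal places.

MAP: 0.409. Posterior mean: 0.485.

Σ times = 8.8. Posterior: Gamma(shape = 3.4+3 = 6.4, rate = 4.4+8.8 = 13.2).
Mode = (α−1)/β = 5.4/13.2 = 0.409.
Mean = α/β = 6.4/13.2 = 0.485.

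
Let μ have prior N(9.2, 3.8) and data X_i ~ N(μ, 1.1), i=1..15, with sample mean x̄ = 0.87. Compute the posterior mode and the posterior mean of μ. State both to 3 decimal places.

MAP: 1.028. Posterior mean: 1.028.

Posterior for μ is Normal. Precision-weighted mean: (1/3.8·9.2 + 15/1.1·0.87) / (1/3.8 + 15/1.1) = 1.028.
A Normal posterior is symmetric, so mode = mean.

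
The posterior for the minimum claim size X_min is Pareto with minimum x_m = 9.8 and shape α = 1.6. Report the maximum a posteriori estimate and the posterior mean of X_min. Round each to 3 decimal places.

MAP: 9.800. Posterior mean: 26.133.

The Pareto density is strictly decreasing on [x_m, ∞), so the mode is x_m = 9.800.
Mean = α·x_m/(α−1) = 1.6·9.8/0.6 = 26.133.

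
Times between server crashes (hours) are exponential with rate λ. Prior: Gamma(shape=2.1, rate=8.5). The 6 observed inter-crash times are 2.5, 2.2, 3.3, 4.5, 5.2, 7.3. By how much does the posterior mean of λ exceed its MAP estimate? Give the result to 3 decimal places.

0.030

Σ times = 25.0. Posterior: Gamma(shape = 2.1+6 = 8.1, rate = 8.5+25.0 = 33.5).
Mode = (α−1)/β = 7.1/33.5 = 0.212.
Mean = α/β = 8.1/33.5 = 0.242.
Difference = 0.242 − 0.212 = 0.030.
The posterior is right-skewed, so the mean exceeds the mode.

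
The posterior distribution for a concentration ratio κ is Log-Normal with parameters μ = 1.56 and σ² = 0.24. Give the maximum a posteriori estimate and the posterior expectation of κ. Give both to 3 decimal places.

Mode = exp(μ − σ²) = exp(1.32) = 3.743.
Mean = exp(μ + σ²/2) = exp(1.680) = 5.366.

MAP = 3.743; posterior mean = 5.366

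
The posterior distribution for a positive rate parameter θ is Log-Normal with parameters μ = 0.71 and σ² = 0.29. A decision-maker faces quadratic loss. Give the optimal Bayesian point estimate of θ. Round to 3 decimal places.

Mode = exp(μ − σ²) = exp(0.42) = 1.522.
Mean = exp(μ + σ²/2) = exp(0.855) = 2.351.
Quadratic loss ⇒ the optimal estimator is the posterior mean.

2.351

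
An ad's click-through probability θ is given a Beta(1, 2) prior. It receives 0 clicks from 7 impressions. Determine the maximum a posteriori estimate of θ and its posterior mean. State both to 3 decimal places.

Posterior: Beta(1+0, 2+7) = Beta(1, 9).
Since α = 1 ≤ 1 and β > 1, the Beta density is monotone decreasing on [0,1]; the mode is at 0.
Mean = 1/(1+9) = 0.100.

MAP = 0.000; posterior mean = 0.100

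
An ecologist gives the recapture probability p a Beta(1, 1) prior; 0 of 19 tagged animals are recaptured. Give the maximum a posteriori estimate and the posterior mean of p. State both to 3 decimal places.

Posterior: Beta(1+0, 1+19) = Beta(1, 20).
Since α = 1 ≤ 1 and β > 1, the Beta density is monotone decreasing on [0,1]; the mode is at 0.
Mean = 1/(1+20) = 0.048.
Right-skewed posterior ⇒ mode < mean.

MAP: 0.000. Posterior mean: 0.048.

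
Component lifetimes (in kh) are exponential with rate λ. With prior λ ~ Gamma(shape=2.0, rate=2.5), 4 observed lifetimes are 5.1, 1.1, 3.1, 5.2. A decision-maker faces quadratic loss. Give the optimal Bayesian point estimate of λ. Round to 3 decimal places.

0.353

Σ times = 14.5. Posterior: Gamma(shape = 2.0+4 = 6.0, rate = 2.5+14.5 = 17.0).
Mode = (α−1)/β = 5.0/17.0 = 0.294.
Mean = α/β = 6.0/17.0 = 0.353.
Quadratic loss ⇒ the optimal estimator is the posterior mean.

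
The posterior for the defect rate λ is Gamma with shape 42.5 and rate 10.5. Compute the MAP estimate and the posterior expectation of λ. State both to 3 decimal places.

MAP = 3.952; posterior mean = 4.048

Mode = (α−1)/β = 41.5/10.5 = 3.952.
Mean = α/β = 42.5/10.5 = 4.048.
The mean is pulled above the mode by the posterior's right skew.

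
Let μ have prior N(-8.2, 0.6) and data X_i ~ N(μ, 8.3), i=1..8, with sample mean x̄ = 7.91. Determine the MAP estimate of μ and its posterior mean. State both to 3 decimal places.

MAP: -2.297. Posterior mean: -2.297.

Posterior for μ is Normal. Precision-weighted mean: (1/0.6·-8.2 + 8/8.3·7.91) / (1/0.6 + 8/8.3) = -2.297.
A Normal posterior is symmetric, so mode = mean.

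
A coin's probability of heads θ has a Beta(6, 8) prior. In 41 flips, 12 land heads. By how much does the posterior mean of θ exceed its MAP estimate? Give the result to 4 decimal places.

Posterior: Beta(6+12, 8+29) = Beta(18, 37).
Mode = (18−1)/(18+37−2) = 17/53 = 0.3208.
Mean = 18/(18+37) = 18/55 = 0.3273.
Difference = 0.3273 − 0.3208 = 0.0065.

0.0065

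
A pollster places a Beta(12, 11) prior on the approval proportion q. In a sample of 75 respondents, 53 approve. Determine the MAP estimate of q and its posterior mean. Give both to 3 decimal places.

Posterior: Beta(12+53, 11+22) = Beta(65, 33).
Mode = (65−1)/(65+33−2) = 64/96 = 0.667.
Mean = 65/(65+33) = 65/98 = 0.663.
Mode > mean: the posterior has a left tail.

MAP = 0.667; posterior mean = 0.663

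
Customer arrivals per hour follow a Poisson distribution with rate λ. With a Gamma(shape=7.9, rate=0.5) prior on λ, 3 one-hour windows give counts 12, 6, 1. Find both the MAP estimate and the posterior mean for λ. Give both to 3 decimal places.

Σ counts = 19. Posterior: Gamma(shape = 7.9+19 = 26.9, rate = 0.5+3 = 3.5).
Mode = (α−1)/β = 25.9/3.5 = 7.400.
Mean = α/β = 26.9/3.5 = 7.686.

MAP = 7.400, posterior mean = 7.686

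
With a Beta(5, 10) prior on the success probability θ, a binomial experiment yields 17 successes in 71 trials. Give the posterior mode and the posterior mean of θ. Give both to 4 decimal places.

θ_MAP = 0.2500, E[θ|data] = 0.2558

Posterior: Beta(5+17, 10+54) = Beta(22, 64).
Mode = (22−1)/(22+64−2) = 21/84 = 0.2500.
Mean = 22/(22+64) = 22/86 = 0.2558.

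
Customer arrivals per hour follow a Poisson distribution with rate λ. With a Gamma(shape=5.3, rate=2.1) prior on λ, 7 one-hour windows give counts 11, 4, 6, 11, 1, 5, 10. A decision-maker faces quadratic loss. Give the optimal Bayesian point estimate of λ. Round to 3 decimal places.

5.857

Σ counts = 48. Posterior: Gamma(shape = 5.3+48 = 53.3, rate = 2.1+7 = 9.1).
Mode = (α−1)/β = 52.3/9.1 = 5.747.
Mean = α/β = 53.3/9.1 = 5.857.
Quadratic loss ⇒ the optimal estimator is the posterior mean.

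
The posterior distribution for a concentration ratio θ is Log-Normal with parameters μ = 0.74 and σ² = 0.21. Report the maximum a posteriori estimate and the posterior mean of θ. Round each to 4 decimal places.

Mode = exp(μ − σ²) = exp(0.53) = 1.6989.
Mean = exp(μ + σ²/2) = exp(0.845) = 2.3280.
The posterior is right-skewed, so the mean exceeds the mode.

maximum a posteriori estimate = 1.6989, posterior mean = 2.3280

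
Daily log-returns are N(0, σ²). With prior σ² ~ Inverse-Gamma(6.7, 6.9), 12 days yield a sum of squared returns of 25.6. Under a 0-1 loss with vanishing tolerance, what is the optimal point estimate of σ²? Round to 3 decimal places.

1.438

Posterior: Inverse-Gamma(shape = 6.7+12/2 = 12.7, scale = 6.9+25.6/2 = 19.7).
Mode = β/(α+1) = 19.7/13.7 = 1.438.
Mean = β/(α−1) = 19.7/11.7 = 1.684.
This is the posterior mode — the MAP estimate.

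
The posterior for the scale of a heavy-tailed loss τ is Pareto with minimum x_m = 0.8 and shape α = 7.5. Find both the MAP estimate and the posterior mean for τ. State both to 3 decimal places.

The Pareto density is strictly decreasing on [x_m, ∞), so the mode is x_m = 0.800.
Mean = α·x_m/(α−1) = 7.5·0.8/6.5 = 0.923.
The mean is pulled above the mode by the posterior's right skew.

MAP estimate = 0.800, posterior mean = 0.923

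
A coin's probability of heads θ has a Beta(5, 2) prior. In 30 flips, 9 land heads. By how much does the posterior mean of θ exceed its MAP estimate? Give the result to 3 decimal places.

Posterior: Beta(5+9, 2+21) = Beta(14, 23).
Mode = (14−1)/(14+23−2) = 13/35 = 0.371.
Mean = 14/(14+23) = 14/37 = 0.378.
Difference = 0.378 − 0.371 = 0.007.
The posterior is right-skewed, so the mean exceeds the mode.

0.007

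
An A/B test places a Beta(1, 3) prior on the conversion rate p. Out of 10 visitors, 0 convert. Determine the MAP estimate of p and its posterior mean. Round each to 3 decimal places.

Posterior: Beta(1+0, 3+10) = Beta(1, 13).
Since α = 1 ≤ 1 and β > 1, the Beta density is monotone decreasing on [0,1]; the mode is at 0.
Mean = 1/(1+13) = 0.071.
Mean > mode: the posterior has a right tail.

MAP estimate = 0.000, posterior mean = 0.071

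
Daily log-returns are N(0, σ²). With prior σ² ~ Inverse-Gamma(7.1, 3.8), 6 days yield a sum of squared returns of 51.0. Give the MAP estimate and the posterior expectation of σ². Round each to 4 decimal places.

Posterior: Inverse-Gamma(shape = 7.1+6/2 = 10.1, scale = 3.8+51.0/2 = 29.3).
Mode = β/(α+1) = 29.3/11.1 = 2.6396.
Mean = β/(α−1) = 29.3/9.1 = 3.2198.

MAP = 2.6396; posterior mean = 3.2198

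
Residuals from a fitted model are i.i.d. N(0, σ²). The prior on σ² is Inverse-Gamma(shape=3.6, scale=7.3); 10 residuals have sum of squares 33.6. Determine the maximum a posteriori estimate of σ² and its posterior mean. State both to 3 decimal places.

MAP = 2.510; posterior mean = 3.171

Posterior: Inverse-Gamma(shape = 3.6+10/2 = 8.6, scale = 7.3+33.6/2 = 24.1).
Mode = β/(α+1) = 24.1/9.6 = 2.510.
Mean = β/(α−1) = 24.1/7.6 = 3.171.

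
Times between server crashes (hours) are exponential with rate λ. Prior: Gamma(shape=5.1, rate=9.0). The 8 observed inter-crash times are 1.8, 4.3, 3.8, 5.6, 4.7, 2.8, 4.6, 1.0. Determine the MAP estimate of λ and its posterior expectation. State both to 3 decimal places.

MAP = 0.322; posterior mean = 0.348

Σ times = 28.6. Posterior: Gamma(shape = 5.1+8 = 13.1, rate = 9.0+28.6 = 37.6).
Mode = (α−1)/β = 12.1/37.6 = 0.322.
Mean = α/β = 13.1/37.6 = 0.348.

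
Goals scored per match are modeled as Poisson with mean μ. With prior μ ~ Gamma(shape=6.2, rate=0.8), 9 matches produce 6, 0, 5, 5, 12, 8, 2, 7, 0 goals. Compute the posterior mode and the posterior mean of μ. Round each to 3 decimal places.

MAP = 5.122; posterior mean = 5.224

Σ counts = 45. Posterior: Gamma(shape = 6.2+45 = 51.2, rate = 0.8+9 = 9.8).
Mode = (α−1)/β = 50.2/9.8 = 5.122.
Mean = α/β = 51.2/9.8 = 5.224.
Mean > mode: the posterior has a right tail.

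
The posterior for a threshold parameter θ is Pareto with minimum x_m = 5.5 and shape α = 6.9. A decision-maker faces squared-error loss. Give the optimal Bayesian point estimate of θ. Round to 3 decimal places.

The Pareto density is strictly decreasing on [x_m, ∞), so the mode is x_m = 5.500.
Mean = α·x_m/(α−1) = 6.9·5.5/5.9 = 6.432.
Squared-error loss ⇒ the optimal estimator is the posterior mean.

6.432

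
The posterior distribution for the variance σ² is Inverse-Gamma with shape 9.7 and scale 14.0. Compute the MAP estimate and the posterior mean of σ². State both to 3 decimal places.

Mode = β/(α+1) = 14.0/10.7 = 1.308.
Mean = β/(α−1) = 14.0/8.7 = 1.609.
The posterior is right-skewed, so the mean exceeds the mode.

MAP = 1.308; posterior mean = 1.609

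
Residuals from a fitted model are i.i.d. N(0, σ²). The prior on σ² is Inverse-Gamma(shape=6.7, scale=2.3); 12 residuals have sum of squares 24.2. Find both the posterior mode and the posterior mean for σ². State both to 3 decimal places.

MAP: 1.051. Posterior mean: 1.231.

Posterior: Inverse-Gamma(shape = 6.7+12/2 = 12.7, scale = 2.3+24.2/2 = 14.4).
Mode = β/(α+1) = 14.4/13.7 = 1.051.
Mean = β/(α−1) = 14.4/11.7 = 1.231.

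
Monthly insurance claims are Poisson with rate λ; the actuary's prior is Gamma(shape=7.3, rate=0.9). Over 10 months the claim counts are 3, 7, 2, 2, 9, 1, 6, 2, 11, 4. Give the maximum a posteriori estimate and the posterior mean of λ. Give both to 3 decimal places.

λ_MAP = 4.890, E[λ|data] = 4.982

Σ counts = 47. Posterior: Gamma(shape = 7.3+47 = 54.3, rate = 0.9+10 = 10.9).
Mode = (α−1)/β = 53.3/10.9 = 4.890.
Mean = α/β = 54.3/10.9 = 4.982.
Mean > mode: the posterior has a right tail.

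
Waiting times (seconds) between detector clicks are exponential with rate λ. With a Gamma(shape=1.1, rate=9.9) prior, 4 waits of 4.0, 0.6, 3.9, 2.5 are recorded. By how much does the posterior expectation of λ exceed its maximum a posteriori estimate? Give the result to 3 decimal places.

0.048

Σ times = 11.0. Posterior: Gamma(shape = 1.1+4 = 5.1, rate = 9.9+11.0 = 20.9).
Mode = (α−1)/β = 4.1/20.9 = 0.196.
Mean = α/β = 5.1/20.9 = 0.244.
Difference = 0.244 − 0.196 = 0.048.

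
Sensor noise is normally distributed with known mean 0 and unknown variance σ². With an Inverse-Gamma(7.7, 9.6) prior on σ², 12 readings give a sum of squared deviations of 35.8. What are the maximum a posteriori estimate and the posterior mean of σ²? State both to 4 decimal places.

Posterior: Inverse-Gamma(shape = 7.7+12/2 = 13.7, scale = 9.6+35.8/2 = 27.5).
Mode = β/(α+1) = 27.5/14.7 = 1.8707.
Mean = β/(α−1) = 27.5/12.7 = 2.1654.

MAP = 1.8707; posterior mean = 2.1654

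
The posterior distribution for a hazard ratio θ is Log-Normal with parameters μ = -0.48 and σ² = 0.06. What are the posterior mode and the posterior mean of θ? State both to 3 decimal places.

Mode = exp(μ − σ²) = exp(-0.54) = 0.583.
Mean = exp(μ + σ²/2) = exp(-0.450) = 0.638.

MAP = 0.583, posterior mean = 0.638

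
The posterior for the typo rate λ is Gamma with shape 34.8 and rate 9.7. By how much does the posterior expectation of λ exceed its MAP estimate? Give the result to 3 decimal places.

0.103

Mode = (α−1)/β = 33.8/9.7 = 3.485.
Mean = α/β = 34.8/9.7 = 3.588.
Difference = 3.588 − 3.485 = 0.103.
The mean is pulled above the mode by the posterior's right skew.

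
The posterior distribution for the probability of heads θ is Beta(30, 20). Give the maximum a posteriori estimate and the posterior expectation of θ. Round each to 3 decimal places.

MAP = 0.604; posterior mean = 0.600

Mode = (30−1)/(30+20−2) = 29/48 = 0.604.
Mean = 30/(30+20) = 30/50 = 0.600.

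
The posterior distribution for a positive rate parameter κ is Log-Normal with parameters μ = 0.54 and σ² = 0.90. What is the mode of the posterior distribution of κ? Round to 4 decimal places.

Mode = exp(μ − σ²) = exp(-0.36) = 0.6977.
Mean = exp(μ + σ²/2) = exp(0.990) = 2.6912.
This is the posterior mode — the MAP estimate.

0.6977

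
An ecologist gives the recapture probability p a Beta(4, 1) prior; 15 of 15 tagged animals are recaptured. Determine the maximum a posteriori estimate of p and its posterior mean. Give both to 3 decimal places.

p_MAP = 1.000, E[p|data] = 0.950

Posterior: Beta(4+15, 1+0) = Beta(19, 1).
Since β = 1 ≤ 1 and α > 1, the Beta density is monotone increasing on [0,1]; the mode is at 1.
Mean = 19/(19+1) = 0.950.
The mean is pulled below the mode by the posterior's left skew.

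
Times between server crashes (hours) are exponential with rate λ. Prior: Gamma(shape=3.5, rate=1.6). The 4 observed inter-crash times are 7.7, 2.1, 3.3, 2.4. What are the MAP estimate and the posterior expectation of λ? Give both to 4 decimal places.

λ_MAP = 0.3801, E[λ|data] = 0.4386

Σ times = 15.5. Posterior: Gamma(shape = 3.5+4 = 7.5, rate = 1.6+15.5 = 17.1).
Mode = (α−1)/β = 6.5/17.1 = 0.3801.
Mean = α/β = 7.5/17.1 = 0.4386.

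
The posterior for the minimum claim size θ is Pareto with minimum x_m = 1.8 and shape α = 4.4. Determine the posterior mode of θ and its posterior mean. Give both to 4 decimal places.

The Pareto density is strictly decreasing on [x_m, ∞), so the mode is x_m = 1.8000.
Mean = α·x_m/(α−1) = 4.4·1.8/3.4 = 2.3294.
Right-skewed posterior ⇒ mode < mean.

MAP = 1.8000, posterior mean = 2.3294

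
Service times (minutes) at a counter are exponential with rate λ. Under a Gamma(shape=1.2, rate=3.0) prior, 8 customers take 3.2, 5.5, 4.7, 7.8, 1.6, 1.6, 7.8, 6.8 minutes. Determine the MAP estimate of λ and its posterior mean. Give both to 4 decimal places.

Σ times = 39.0. Posterior: Gamma(shape = 1.2+8 = 9.2, rate = 3.0+39.0 = 42.0).
Mode = (α−1)/β = 8.2/42.0 = 0.1952.
Mean = α/β = 9.2/42.0 = 0.2190.

MAP = 0.1952; posterior mean = 0.2190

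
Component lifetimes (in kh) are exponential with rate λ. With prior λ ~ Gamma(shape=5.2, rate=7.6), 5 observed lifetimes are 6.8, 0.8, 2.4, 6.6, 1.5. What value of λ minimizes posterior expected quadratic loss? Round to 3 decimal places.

Σ times = 18.1. Posterior: Gamma(shape = 5.2+5 = 10.2, rate = 7.6+18.1 = 25.7).
Mode = (α−1)/β = 9.2/25.7 = 0.358.
Mean = α/β = 10.2/25.7 = 0.397.
Quadratic loss ⇒ the optimal estimator is the posterior mean.

0.397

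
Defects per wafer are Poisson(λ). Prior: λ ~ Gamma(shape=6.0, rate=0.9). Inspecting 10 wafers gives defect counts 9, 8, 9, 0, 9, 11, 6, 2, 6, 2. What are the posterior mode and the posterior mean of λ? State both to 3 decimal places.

Σ counts = 62. Posterior: Gamma(shape = 6.0+62 = 68.0, rate = 0.9+10 = 10.9).
Mode = (α−1)/β = 67.0/10.9 = 6.147.
Mean = α/β = 68.0/10.9 = 6.239.

λ_MAP = 6.147, E[λ|data] = 6.239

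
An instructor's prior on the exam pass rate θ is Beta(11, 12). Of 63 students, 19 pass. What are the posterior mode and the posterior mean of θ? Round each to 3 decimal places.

Posterior: Beta(11+19, 12+44) = Beta(30, 56).
Mode = (30−1)/(30+56−2) = 29/84 = 0.345.
Mean = 30/(30+56) = 30/86 = 0.349.
Right-skewed posterior ⇒ mode < mean.

MAP: 0.345. Posterior mean: 0.349.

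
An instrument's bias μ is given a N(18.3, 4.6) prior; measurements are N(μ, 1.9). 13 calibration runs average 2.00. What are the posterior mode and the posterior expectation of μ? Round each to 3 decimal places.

μ_MAP = 2.502, E[μ|data] = 2.502

Posterior for μ is Normal. Precision-weighted mean: (1/4.6·18.3 + 13/1.9·2.00) / (1/4.6 + 13/1.9) = 2.502.
A Normal posterior is symmetric, so mode = mean.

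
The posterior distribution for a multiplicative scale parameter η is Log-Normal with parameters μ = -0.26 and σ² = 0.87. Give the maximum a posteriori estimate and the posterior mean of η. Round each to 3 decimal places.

Mode = exp(μ − σ²) = exp(-1.13) = 0.323.
Mean = exp(μ + σ²/2) = exp(0.175) = 1.191.

η_MAP = 0.323, E[η|data] = 1.191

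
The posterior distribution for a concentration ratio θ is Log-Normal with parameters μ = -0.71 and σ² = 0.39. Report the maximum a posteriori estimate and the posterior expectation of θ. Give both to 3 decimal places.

MAP = 0.333, posterior mean = 0.598

Mode = exp(μ − σ²) = exp(-1.10) = 0.333.
Mean = exp(μ + σ²/2) = exp(-0.515) = 0.598.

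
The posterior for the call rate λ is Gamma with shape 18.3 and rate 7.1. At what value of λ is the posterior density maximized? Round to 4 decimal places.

2.4366

Mode = (α−1)/β = 17.3/7.1 = 2.4366.
Mean = α/β = 18.3/7.1 = 2.5775.
This is the posterior mode — the MAP estimate.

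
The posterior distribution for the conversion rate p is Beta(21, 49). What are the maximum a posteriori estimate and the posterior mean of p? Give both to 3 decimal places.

Mode = (21−1)/(21+49−2) = 20/68 = 0.294.
Mean = 21/(21+49) = 21/70 = 0.300.

MAP = 0.294; posterior mean = 0.300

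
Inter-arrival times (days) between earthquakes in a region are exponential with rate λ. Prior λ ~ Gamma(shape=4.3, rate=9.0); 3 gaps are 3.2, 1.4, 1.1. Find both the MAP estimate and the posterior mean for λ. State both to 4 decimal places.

λ_MAP = 0.4286, E[λ|data] = 0.4966

Σ times = 5.7. Posterior: Gamma(shape = 4.3+3 = 7.3, rate = 9.0+5.7 = 14.7).
Mode = (α−1)/β = 6.3/14.7 = 0.4286.
Mean = α/β = 7.3/14.7 = 0.4966.
The mean is pulled above the mode by the posterior's right skew.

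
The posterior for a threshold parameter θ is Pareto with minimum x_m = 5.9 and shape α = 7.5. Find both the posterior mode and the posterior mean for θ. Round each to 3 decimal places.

The Pareto density is strictly decreasing on [x_m, ∞), so the mode is x_m = 5.900.
Mean = α·x_m/(α−1) = 7.5·5.9/6.5 = 6.808.

MAP: 5.900. Posterior mean: 6.808.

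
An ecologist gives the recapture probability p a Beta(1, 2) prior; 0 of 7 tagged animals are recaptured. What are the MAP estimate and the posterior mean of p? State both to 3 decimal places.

Posterior: Beta(1+0, 2+7) = Beta(1, 9).
Since α = 1 ≤ 1 and β > 1, the Beta density is monotone decreasing on [0,1]; the mode is at 0.
Mean = 1/(1+9) = 0.100.

MAP = 0.000, posterior mean = 0.100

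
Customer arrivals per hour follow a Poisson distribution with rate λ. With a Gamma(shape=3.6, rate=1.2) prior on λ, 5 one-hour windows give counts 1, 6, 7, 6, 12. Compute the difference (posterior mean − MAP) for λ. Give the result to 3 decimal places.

Σ counts = 32. Posterior: Gamma(shape = 3.6+32 = 35.6, rate = 1.2+5 = 6.2).
Mode = (α−1)/β = 34.6/6.2 = 5.581.
Mean = α/β = 35.6/6.2 = 5.742.
Difference = 5.742 − 5.581 = 0.161.
Mean > mode: the posterior has a right tail.

0.161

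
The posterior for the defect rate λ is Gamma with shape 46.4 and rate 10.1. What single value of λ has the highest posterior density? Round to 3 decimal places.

4.495

Mode = (α−1)/β = 45.4/10.1 = 4.495.
Mean = α/β = 46.4/10.1 = 4.594.
This is the posterior mode — the MAP estimate.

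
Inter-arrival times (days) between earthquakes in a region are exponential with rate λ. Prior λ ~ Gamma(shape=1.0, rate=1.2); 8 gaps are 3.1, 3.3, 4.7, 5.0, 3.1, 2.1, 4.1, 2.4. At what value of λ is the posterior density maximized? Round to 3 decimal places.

Σ times = 27.8. Posterior: Gamma(shape = 1.0+8 = 9.0, rate = 1.2+27.8 = 29.0).
Mode = (α−1)/β = 8.0/29.0 = 0.276.
Mean = α/β = 9.0/29.0 = 0.310.
This is the posterior mode — the MAP estimate.

0.276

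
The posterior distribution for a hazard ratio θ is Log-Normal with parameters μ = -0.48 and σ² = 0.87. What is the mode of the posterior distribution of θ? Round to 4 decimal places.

0.2592

Mode = exp(μ − σ²) = exp(-1.35) = 0.2592.
Mean = exp(μ + σ²/2) = exp(-0.045) = 0.9560.
This is the posterior mode — the MAP estimate.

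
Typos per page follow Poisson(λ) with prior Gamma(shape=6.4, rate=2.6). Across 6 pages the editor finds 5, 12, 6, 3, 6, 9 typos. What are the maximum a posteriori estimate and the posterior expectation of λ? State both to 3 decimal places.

maximum a posteriori estimate = 5.395, posterior expectation = 5.512

Σ counts = 41. Posterior: Gamma(shape = 6.4+41 = 47.4, rate = 2.6+6 = 8.6).
Mode = (α−1)/β = 46.4/8.6 = 5.395.
Mean = α/β = 47.4/8.6 = 5.512.
The posterior is right-skewed, so the mean exceeds the mode.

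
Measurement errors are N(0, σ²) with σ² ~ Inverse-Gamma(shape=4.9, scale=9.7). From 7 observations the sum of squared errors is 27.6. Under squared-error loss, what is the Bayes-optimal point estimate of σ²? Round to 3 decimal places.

Posterior: Inverse-Gamma(shape = 4.9+7/2 = 8.4, scale = 9.7+27.6/2 = 23.5).
Mode = β/(α+1) = 23.5/9.4 = 2.500.
Mean = β/(α−1) = 23.5/7.4 = 3.176.
Squared-error loss ⇒ the optimal estimator is the posterior mean.

3.176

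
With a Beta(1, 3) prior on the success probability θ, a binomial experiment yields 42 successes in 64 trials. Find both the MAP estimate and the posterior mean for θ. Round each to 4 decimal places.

MAP: 0.6364. Posterior mean: 0.6324.

Posterior: Beta(1+42, 3+22) = Beta(43, 25).
Mode = (43−1)/(43+25−2) = 42/66 = 0.6364.
Mean = 43/(43+25) = 43/68 = 0.6324.
Mode > mean: the posterior has a left tail.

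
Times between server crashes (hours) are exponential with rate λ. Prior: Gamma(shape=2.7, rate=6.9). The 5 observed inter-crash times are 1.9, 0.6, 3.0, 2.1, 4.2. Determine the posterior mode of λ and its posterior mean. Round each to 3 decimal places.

Σ times = 11.8. Posterior: Gamma(shape = 2.7+5 = 7.7, rate = 6.9+11.8 = 18.7).
Mode = (α−1)/β = 6.7/18.7 = 0.358.
Mean = α/β = 7.7/18.7 = 0.412.
Mean > mode: the posterior has a right tail.

MAP: 0.358. Posterior mean: 0.412.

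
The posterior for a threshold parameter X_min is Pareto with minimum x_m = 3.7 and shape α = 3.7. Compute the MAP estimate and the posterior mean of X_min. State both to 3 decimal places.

MAP = 3.700, posterior mean = 5.070

The Pareto density is strictly decreasing on [x_m, ∞), so the mode is x_m = 3.700.
Mean = α·x_m/(α−1) = 3.7·3.7/2.7 = 5.070.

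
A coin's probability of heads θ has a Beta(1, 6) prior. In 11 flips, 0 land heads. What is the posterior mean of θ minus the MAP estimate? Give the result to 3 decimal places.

0.056

Posterior: Beta(1+0, 6+11) = Beta(1, 17).
Since α = 1 ≤ 1 and β > 1, the Beta density is monotone decreasing on [0,1]; the mode is at 0.
Mean = 1/(1+17) = 0.056.
Difference = 0.056 − 0.000 = 0.056.
Mean > mode: the posterior has a right tail.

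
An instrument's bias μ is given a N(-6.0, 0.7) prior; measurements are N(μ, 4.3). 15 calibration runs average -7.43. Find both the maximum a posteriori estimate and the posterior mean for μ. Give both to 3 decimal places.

maximum a posteriori estimate = -7.015, posterior mean = -7.015

Posterior for μ is Normal. Precision-weighted mean: (1/0.7·-6.0 + 15/4.3·-7.43) / (1/0.7 + 15/4.3) = -7.015.
A Normal posterior is symmetric, so mode = mean.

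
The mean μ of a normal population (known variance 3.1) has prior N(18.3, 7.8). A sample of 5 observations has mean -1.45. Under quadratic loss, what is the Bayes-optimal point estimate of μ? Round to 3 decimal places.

0.004

Posterior for μ is Normal. Precision-weighted mean: (1/7.8·18.3 + 5/3.1·-1.45) / (1/7.8 + 5/3.1) = 0.004.
A Normal posterior is symmetric, so mode = mean.
Quadratic loss ⇒ the optimal estimator is the posterior mean.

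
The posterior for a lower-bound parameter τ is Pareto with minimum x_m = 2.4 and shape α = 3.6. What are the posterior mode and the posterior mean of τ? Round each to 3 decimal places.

The Pareto density is strictly decreasing on [x_m, ∞), so the mode is x_m = 2.400.
Mean = α·x_m/(α−1) = 3.6·2.4/2.6 = 3.323.

τ_MAP = 2.400, E[τ|data] = 3.323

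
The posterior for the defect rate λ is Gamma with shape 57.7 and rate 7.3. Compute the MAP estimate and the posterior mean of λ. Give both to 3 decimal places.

MAP estimate = 7.767, posterior mean = 7.904

Mode = (α−1)/β = 56.7/7.3 = 7.767.
Mean = α/β = 57.7/7.3 = 7.904.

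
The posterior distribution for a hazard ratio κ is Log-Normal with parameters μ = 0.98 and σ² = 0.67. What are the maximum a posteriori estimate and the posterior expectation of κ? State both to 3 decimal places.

MAP: 1.363. Posterior mean: 3.725.

Mode = exp(μ − σ²) = exp(0.31) = 1.363.
Mean = exp(μ + σ²/2) = exp(1.315) = 3.725.
The mean is pulled above the mode by the posterior's right skew.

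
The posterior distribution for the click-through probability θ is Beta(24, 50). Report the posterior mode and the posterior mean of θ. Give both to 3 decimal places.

posterior mode = 0.319, posterior mean = 0.324

Mode = (24−1)/(24+50−2) = 23/72 = 0.319.
Mean = 24/(24+50) = 24/74 = 0.324.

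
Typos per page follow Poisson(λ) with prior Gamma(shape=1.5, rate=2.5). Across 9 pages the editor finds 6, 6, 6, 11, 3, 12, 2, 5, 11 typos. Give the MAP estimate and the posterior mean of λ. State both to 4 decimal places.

Σ counts = 62. Posterior: Gamma(shape = 1.5+62 = 63.5, rate = 2.5+9 = 11.5).
Mode = (α−1)/β = 62.5/11.5 = 5.4348.
Mean = α/β = 63.5/11.5 = 5.5217.

MAP estimate = 5.4348, posterior mean = 5.5217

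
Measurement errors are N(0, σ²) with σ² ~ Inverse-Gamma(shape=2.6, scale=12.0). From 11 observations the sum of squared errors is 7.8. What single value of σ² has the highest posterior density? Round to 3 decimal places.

Posterior: Inverse-Gamma(shape = 2.6+11/2 = 8.1, scale = 12.0+7.8/2 = 15.9).
Mode = β/(α+1) = 15.9/9.1 = 1.747.
Mean = β/(α−1) = 15.9/7.1 = 2.239.
This is the posterior mode — the MAP estimate.

1.747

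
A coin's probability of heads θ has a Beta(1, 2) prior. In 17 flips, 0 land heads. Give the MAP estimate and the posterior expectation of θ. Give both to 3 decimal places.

MAP = 0.000; posterior mean = 0.050

Posterior: Beta(1+0, 2+17) = Beta(1, 19).
Since α = 1 ≤ 1 and β > 1, the Beta density is monotone decreasing on [0,1]; the mode is at 0.
Mean = 1/(1+19) = 0.050.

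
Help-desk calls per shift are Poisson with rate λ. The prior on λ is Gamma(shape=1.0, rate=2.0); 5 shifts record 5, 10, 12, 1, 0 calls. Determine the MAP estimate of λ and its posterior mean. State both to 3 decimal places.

Σ counts = 28. Posterior: Gamma(shape = 1.0+28 = 29.0, rate = 2.0+5 = 7.0).
Mode = (α−1)/β = 28.0/7.0 = 4.000.
Mean = α/β = 29.0/7.0 = 4.143.

λ_MAP = 4.000, E[λ|data] = 4.143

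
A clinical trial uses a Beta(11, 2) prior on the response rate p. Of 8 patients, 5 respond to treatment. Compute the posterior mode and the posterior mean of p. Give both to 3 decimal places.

Posterior: Beta(11+5, 2+3) = Beta(16, 5).
Mode = (16−1)/(16+5−2) = 15/19 = 0.789.
Mean = 16/(16+5) = 16/21 = 0.762.
Mode > mean: the posterior has a left tail.

MAP = 0.789; posterior mean = 0.762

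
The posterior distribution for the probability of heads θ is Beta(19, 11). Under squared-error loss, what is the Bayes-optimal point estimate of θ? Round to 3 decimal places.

Mode = (19−1)/(19+11−2) = 18/28 = 0.643.
Mean = 19/(19+11) = 19/30 = 0.633.
Squared-error loss ⇒ the optimal estimator is the posterior mean.

0.633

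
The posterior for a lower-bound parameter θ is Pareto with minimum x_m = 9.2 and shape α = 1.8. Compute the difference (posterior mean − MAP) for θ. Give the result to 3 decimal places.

The Pareto density is strictly decreasing on [x_m, ∞), so the mode is x_m = 9.200.
Mean = α·x_m/(α−1) = 1.8·9.2/0.8 = 20.700.
Difference = 20.700 − 9.200 = 11.500.

11.500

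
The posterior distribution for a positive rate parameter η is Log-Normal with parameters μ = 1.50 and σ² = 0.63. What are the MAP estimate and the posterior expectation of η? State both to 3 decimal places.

Mode = exp(μ − σ²) = exp(0.87) = 2.387.
Mean = exp(μ + σ²/2) = exp(1.815) = 6.141.

MAP: 2.387. Posterior mean: 6.141.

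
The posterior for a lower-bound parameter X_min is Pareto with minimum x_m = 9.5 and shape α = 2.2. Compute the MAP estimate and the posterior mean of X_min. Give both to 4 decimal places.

The Pareto density is strictly decreasing on [x_m, ∞), so the mode is x_m = 9.5000.
Mean = α·x_m/(α−1) = 2.2·9.5/1.2 = 17.4167.

X_min_MAP = 9.5000, E[X_min|data] = 17.4167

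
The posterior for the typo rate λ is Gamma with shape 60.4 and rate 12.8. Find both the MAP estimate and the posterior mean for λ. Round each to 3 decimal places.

λ_MAP = 4.641, E[λ|data] = 4.719

Mode = (α−1)/β = 59.4/12.8 = 4.641.
Mean = α/β = 60.4/12.8 = 4.719.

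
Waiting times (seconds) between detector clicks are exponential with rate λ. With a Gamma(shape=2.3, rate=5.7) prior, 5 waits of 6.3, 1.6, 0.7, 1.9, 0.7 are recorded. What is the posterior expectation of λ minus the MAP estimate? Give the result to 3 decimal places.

0.059

Σ times = 11.2. Posterior: Gamma(shape = 2.3+5 = 7.3, rate = 5.7+11.2 = 16.9).
Mode = (α−1)/β = 6.3/16.9 = 0.373.
Mean = α/β = 7.3/16.9 = 0.432.
Difference = 0.432 − 0.373 = 0.059.
The posterior is right-skewed, so the mean exceeds the mode.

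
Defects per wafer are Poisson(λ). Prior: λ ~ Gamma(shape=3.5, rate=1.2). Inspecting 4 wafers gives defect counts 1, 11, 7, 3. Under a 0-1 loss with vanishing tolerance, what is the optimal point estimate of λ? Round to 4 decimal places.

Σ counts = 22. Posterior: Gamma(shape = 3.5+22 = 25.5, rate = 1.2+4 = 5.2).
Mode = (α−1)/β = 24.5/5.2 = 4.7115.
Mean = α/β = 25.5/5.2 = 4.9038.
This is the posterior mode — the MAP estimate.

4.7115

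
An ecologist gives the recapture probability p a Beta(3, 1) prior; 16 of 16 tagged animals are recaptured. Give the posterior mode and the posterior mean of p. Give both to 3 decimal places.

posterior mode = 1.000, posterior mean = 0.950

Posterior: Beta(3+16, 1+0) = Beta(19, 1).
Since β = 1 ≤ 1 and α > 1, the Beta density is monotone increasing on [0,1]; the mode is at 1.
Mean = 19/(19+1) = 0.950.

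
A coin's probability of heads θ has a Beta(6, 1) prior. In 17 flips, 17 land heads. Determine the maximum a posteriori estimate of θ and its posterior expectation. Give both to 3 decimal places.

maximum a posteriori estimate = 1.000, posterior expectation = 0.958

Posterior: Beta(6+17, 1+0) = Beta(23, 1).
Since β = 1 ≤ 1 and α > 1, the Beta density is monotone increasing on [0,1]; the mode is at 1.
Mean = 23/(23+1) = 0.958.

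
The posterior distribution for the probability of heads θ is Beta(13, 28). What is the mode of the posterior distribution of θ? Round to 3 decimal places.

0.308

Mode = (13−1)/(13+28−2) = 12/39 = 0.308.
Mean = 13/(13+28) = 13/41 = 0.317.
This is the posterior mode — the MAP estimate.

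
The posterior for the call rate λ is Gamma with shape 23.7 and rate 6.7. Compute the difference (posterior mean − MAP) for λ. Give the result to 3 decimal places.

0.149

Mode = (α−1)/β = 22.7/6.7 = 3.388.
Mean = α/β = 23.7/6.7 = 3.537.
Difference = 3.537 − 3.388 = 0.149.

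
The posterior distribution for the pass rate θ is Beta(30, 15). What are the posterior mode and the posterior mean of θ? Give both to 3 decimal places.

Mode = (30−1)/(30+15−2) = 29/43 = 0.674.
Mean = 30/(30+15) = 30/45 = 0.667.

MAP = 0.674; posterior mean = 0.667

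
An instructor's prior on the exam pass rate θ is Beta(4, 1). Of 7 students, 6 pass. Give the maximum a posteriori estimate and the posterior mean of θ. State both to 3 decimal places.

θ_MAP = 0.900, E[θ|data] = 0.833

Posterior: Beta(4+6, 1+1) = Beta(10, 2).
Mode = (10−1)/(10+2−2) = 9/10 = 0.900.
Mean = 10/(10+2) = 10/12 = 0.833.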